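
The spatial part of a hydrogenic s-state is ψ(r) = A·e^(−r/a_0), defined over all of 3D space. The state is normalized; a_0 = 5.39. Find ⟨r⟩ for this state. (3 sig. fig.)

The expectation value is the |ψ|²-weighted average of r: ∫ r|ψ|² 4πr² dr.
Evaluating both integrals, ⟨r⟩ = 3·a_0/2.
With a_0 = 5.39, ⟨r⟩ = 8.085.

⟨r⟩ ≈ 8.09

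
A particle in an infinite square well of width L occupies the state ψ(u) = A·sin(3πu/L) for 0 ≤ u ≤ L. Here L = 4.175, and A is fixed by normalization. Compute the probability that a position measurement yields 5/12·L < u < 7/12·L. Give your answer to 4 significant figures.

The probability is P = ∫ |ψ|² du over [5/12·L, 7/12·L].
Since A² = 1/(L/2), this is the region integral divided by the full normalization integral.
Substituting t = u/L, A² and the length scale cancel in the ratio: P = ∫_{5/12}^{7/12} sin(3·π·t)^2 dt / ∫_{0}^{1} sin(3·π·t)^2 dt.
With ∫ sin(3·π·t)^2 dt = t/2 - sin(6·π·t)/(12·π) + C, the region integral is 1/(6·π) + 1/12 and the full one is 1/2.
Taking the ratio, P = (2 + π)/(6·π).

P ≈ 0.2728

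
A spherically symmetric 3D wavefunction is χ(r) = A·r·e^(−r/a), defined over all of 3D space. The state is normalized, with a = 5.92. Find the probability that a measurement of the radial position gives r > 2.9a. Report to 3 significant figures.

P ≈ 0.313

P = ∫ |χ|² 4πr² dr over r > 2.9a.
The full normalization integral is A²·[3·π·a^5] = 1, fixing A².
Substituting u = r/a, A², 4π and the length scale all cancel in the ratio: P = ∫_{2.9}^{∞} u^4·e^(-2·u) du / ∫_{0}^{∞} u^4·e^(-2·u) du.
With ∫ u^4·e^(-2·u) du = -(u^4/2 + u^3 + 3·u^2/2 + 3·u/2 + 3/4)·e^(-2·u) + C, the region integral is ≈ 0.23454 and the full one is 3/4.
This evaluates to P = 0.3127.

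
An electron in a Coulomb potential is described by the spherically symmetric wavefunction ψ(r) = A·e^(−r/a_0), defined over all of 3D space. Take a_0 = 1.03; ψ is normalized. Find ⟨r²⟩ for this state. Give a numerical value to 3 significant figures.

⟨r^2⟩ ≈ 3.18

By definition ⟨r²⟩ = ∫ r^2 |ψ(r)|² 4πr² dr.
Evaluating both integrals, ⟨r²⟩ = 3·a_0^2.
With a_0 = 1.03, ⟨r^2⟩ = 3.183.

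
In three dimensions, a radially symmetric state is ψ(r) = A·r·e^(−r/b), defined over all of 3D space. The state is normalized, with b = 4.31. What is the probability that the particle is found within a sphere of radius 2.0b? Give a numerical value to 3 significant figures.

P ≈ 0.371

Integrate the radial probability density 4πr²|ψ|² over r ≤ 2.0b.
Normalization gives A² = 1/(3·π·b^5).
In terms of u = r/b (A², 4π and the length scale all cancel between numerator and denominator), P = [∫_{0}^{2.0} u^4·e^(-2·u) du] / [∫_{0}^{∞} u^4·e^(-2·u) du].
With ∫ u^4·e^(-2·u) du = -(u^4/2 + u^3 + 3·u^2/2 + 3·u/2 + 3/4)·e^(-2·u) + C, the region integral is 3/4 - 103·e^(-4)/4 and the full one is 3/4.
The region integral divided by the full integral gives P = 0.3712.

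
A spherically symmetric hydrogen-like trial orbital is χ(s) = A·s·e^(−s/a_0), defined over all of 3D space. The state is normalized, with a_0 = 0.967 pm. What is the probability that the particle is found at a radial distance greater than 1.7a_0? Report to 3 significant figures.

With dV = 4πs²ds, the probability is ∫|χ|² dV over s > 1.7a_0.
Normalization gives A² = 1/(3·π·a_0^5).
Substituting u = s/a_0, A², 4π and the length scale all cancel in the ratio: P = ∫_{1.7}^{∞} u^4·e^(-2·u) du / ∫_{0}^{∞} u^4·e^(-2·u) du.
With ∫ u^4·e^(-2·u) du = -(u^4/2 + u^3 + 3·u^2/2 + 3·u/2 + 3/4)·e^(-2·u) + C, the region integral is ≈ 0.55814 and the full one is 3/4.
The region integral divided by the full integral gives P = 0.7442.

P ≈ 0.744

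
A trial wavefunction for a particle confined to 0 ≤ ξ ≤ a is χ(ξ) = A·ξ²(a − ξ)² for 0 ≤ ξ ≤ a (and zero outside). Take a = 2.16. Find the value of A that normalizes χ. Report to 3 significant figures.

We need A² ∫|f|² dξ = 1, taking the integral from 0 to a.
Expanding the polynomial and integrating term by term, with χ = A·ξ²(a − ξ)², the integral evaluates to A²·[a^9/630].
With a = 2.16: A² = 0.6155 and A = 0.7846.

A ≈ 0.785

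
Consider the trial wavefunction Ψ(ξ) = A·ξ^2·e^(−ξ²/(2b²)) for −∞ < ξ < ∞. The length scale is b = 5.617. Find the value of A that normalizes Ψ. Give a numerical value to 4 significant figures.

Normalization requires ∫|Ψ|² dξ = 1, integrated from −∞ to ∞.
With Ψ = A·ξ^2·e^(−ξ²/(2b²)), the integral evaluates to A²·[3·√(π)·b^5/4].
Substituting b = 5.617 gives A² = 0.00013454, so A = 0.011599.

A ≈ 0.01160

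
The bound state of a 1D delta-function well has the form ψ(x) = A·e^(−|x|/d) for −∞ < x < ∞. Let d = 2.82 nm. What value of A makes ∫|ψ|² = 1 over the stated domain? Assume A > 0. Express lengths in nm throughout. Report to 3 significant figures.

The normalization condition is ∫|ψ|² dx = 1 from −∞ to ∞.
With ∫₀^∞ x^0 e^(−αx) dx = 0!/α^1, the integral (without the A² prefactor) comes out to d.
Hence A² = 1/[d].
Plugging in d = 2.82 yields A = 0.5955.

A ≈ 0.595 nm^(-1/2)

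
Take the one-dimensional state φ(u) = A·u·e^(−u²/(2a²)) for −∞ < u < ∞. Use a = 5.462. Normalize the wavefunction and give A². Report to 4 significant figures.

A^2 ≈ 0.006925

Require ∫ |φ|² du = 1 over the whole domain.
With ∫_{−∞}^{∞} u^(2m) e^(−αu²) du = (2m−1)!!·√π / (2^m α^(m+1/2)), the integral (without the A² prefactor) comes out to √(π)·a^3/2.
So A² = (√(π)·a^3/2)^(−1).
Substituting a = 5.462 gives A² = 0.0069247, so A = 0.083215.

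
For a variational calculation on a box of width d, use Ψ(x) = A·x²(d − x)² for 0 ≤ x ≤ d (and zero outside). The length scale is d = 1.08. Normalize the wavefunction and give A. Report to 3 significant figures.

Normalization requires ∫|Ψ|² dx = 1, integrated from 0 to d.
Expanding the polynomial and integrating term by term, ∫|Ψ|² dx = A²·(d^9/630).
With d = 1.08: A² = 315.2 and A = 17.75.

A ≈ 17.8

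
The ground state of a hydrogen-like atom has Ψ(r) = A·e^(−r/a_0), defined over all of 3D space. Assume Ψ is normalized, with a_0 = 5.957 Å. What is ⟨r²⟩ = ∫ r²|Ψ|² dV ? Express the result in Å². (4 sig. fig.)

By definition ⟨r²⟩ = ∫ r^2 |Ψ(r)|² 4πr² dr.
Recall ∫₀^∞ r^m e^(−r/β) dr = m!·β^(m+1), since the A² factors cancel between numerator and denominator, ⟨r²⟩ = 3·a_0^2.
With a_0 = 5.957, ⟨r^2⟩ = 106.46.

⟨r^2⟩ ≈ 106.5 Å^2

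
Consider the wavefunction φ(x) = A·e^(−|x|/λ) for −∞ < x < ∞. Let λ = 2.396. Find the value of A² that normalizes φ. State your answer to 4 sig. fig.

Require ∫ |φ|² dx = 1 over the whole domain.
The integral (without the A² prefactor) comes out to λ.
Setting this equal to 1 gives A² = 1/(λ).
Plugging in λ = 2.396 yields A = 0.64604.

A^2 ≈ 0.4174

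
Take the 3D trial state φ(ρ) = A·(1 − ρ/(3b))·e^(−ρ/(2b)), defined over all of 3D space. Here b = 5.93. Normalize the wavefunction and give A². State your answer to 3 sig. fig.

A^2 ≈ 0.000572

Normalization requires ∫|φ|² 4πρ² dρ = 1, integrated from 0 to ∞.
The angular integral contributes 4π, leaving ∫₀^∞ ρ²|φ|² dρ.
The integral (without the A² prefactor) comes out to 8·π·b^3/3.
Hence A² = 1/[8·π·b^3/3].
With b = 5.93: A² = 0.0005724 and A = 0.02393.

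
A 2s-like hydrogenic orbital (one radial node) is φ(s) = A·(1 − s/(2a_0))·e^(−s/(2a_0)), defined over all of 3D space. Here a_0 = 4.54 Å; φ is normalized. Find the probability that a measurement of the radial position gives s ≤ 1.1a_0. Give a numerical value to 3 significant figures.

Integrate the radial probability density 4πs²|φ|² over s ≤ 1.1a_0.
A² is fixed by ∫₀^∞ 4πs²|φ|² ds = 1, i.e. A² = (8·π·a_0^3)^(−1).
Substituting u = s/a_0, A², 4π and the length scale all cancel in the ratio: P = ∫_{0}^{1.1} u^2·(1 - u/2)^2·e^(-u) du / ∫_{0}^{∞} u^2·(1 - u/2)^2·e^(-u) du.
With ∫ u^2·(1 - u/2)^2·e^(-u) du = -(u^4/4 + u^2 + 2·u + 2)·e^(-u) + C, the region integral is ≈ 0.077328 and the full one is 2.
The region integral divided by the full integral gives P = 0.03866.

P ≈ 0.0387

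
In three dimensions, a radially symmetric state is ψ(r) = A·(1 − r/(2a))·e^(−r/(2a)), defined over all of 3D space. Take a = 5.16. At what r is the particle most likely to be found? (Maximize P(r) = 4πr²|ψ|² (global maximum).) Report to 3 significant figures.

r ≈ 27.0

The maximum of P(r) = 4πr²|ψ|² occurs where its derivative vanishes.
This gives r = a·(√(5) + 3).
With a = 5.16, the most probable radial distance is 27.02.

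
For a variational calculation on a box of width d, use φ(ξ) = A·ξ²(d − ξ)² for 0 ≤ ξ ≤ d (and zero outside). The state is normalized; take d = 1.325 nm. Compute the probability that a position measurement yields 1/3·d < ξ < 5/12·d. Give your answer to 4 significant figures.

P ≈ 0.1575

|φ|² is the probability density, so P = ∫_{1/3·d}^{5/12·d} |φ|² dξ.
The normalization integral ∫|φ|²dξ over the whole domain equals d^9/630·A², and A² cancels in the ratio.
Substituting u = ξ/d, A² and the length scale cancel in the ratio: P = ∫_{1/3}^{5/12} u^4·(1 - u)^4 du / ∫_{0}^{1} u^4·(1 - u)^4 du.
With ∫ u^4·(1 - u)^4 du = u^5·(70·u^4 - 315·u^3 + 540·u^2 - 420·u + 126)/630 + C, the region integral is ≈ 0.000249975 and the full one is 1/630.
Evaluating gives P = 0.15748.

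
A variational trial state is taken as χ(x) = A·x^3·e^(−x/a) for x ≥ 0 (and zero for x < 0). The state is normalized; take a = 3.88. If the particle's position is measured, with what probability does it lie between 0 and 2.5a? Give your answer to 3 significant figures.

|χ|² is the probability density, so P = ∫_{0}^{2.5a} |χ|² dx.
Since A² = 1/(45·a^7/8), this is the region integral divided by the full normalization integral.
Substituting u = x/a, A² and the length scale cancel in the ratio: P = ∫_{0}^{2.5} u^6·e^(-2·u) du / ∫_{0}^{∞} u^6·e^(-2·u) du.
An antiderivative of u^6·e^(-2·u) is -(4·u^6 + 12·u^5 + 30·u^4 + 60·u^3 + 90·u^2 + 90·u + 45)·e^(-2·u)/8; evaluating from 0 to 2.5 gives ≈ 1.3377, while the full integral is 45/8.
The result is P = 0.2378.

P ≈ 0.238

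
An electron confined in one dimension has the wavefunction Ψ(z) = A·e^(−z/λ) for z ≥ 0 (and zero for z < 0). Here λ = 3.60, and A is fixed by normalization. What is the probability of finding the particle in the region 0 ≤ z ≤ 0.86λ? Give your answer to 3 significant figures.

|Ψ|² is the probability density, so P = ∫_{0}^{0.86λ} |Ψ|² dz.
The normalization integral ∫|Ψ|²dz over the whole domain equals λ/2·A², and A² cancels in the ratio.
In terms of u = z/λ (A² and the length scale cancel between numerator and denominator), P = [∫_{0}^{0.86} e^(-2·u) du] / [∫_{0}^{∞} e^(-2·u) du].
An antiderivative of e^(-2·u) is -e^(-2·u)/2; evaluating from 0 to 0.86 gives 1/2 - e^(-43/25)/2, while the full integral is 1/2.
This works out to P = 0.8209.

P ≈ 0.821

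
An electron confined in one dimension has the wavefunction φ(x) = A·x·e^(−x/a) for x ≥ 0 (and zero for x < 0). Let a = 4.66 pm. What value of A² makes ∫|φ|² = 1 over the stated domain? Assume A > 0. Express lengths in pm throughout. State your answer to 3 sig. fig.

The normalization condition is ∫|φ|² dx = 1 from 0 to ∞.
∫|φ|² dx = A²·(a^3/4).
Hence A² = 1/[a^3/4].
Substituting a = 4.66 gives A² = 0.03953, so A = 0.1988.

A^2 ≈ 0.0395 pm^(-3)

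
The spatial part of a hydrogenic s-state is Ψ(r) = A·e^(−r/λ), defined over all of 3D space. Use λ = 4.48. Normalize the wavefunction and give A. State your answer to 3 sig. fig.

A ≈ 0.0595

We need A² ∫|f|² 4πr² dr = 1, taking the integral from 0 to ∞.
With ∫₀^∞ r^2 e^(−αr) dr = 2!/α^3, carrying out the integral gives A² · π·λ^3.
So A² = (π·λ^3)^(−1).
Substituting λ = 4.48 gives A² = 0.003540, so A = 0.05950.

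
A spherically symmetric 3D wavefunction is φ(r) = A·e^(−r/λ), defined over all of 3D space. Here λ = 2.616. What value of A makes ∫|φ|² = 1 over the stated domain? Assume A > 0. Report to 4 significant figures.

A ≈ 0.1333

The normalization condition is ∫|φ|² 4πr² dr = 1 from 0 to ∞.
(Spherical symmetry: dV = 4πr² dr.)
With φ = A·e^(−r/λ), the integral evaluates to A²·[π·λ^3].
Hence A² = 1/[π·λ^3].
With λ = 2.616: A² = 0.017780 and A = 0.13334.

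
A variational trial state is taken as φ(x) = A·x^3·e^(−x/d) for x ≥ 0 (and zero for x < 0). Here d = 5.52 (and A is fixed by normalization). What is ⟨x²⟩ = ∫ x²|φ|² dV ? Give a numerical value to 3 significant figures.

⟨x^2⟩ ≈ 427

By definition ⟨x²⟩ = ∫ x^2 |φ(x)|² dx.
Since the A² factors cancel between numerator and denominator, ⟨x²⟩ = 14·d^2.
Putting d = 5.52 gives 426.6.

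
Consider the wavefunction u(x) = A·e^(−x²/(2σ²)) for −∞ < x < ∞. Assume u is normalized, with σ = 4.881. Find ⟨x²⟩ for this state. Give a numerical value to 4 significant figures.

⟨x^2⟩ ≈ 11.91

The expectation value is the |u|²-weighted average of x^2: ∫ x^2|u|² dx.
Since the A² factors cancel between numerator and denominator, ⟨x²⟩ = σ^2/2.
Putting σ = 4.881 gives 11.912.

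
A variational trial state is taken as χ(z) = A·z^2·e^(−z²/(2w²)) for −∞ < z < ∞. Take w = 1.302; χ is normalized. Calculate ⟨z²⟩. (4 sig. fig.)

⟨z^2⟩ ≈ 4.238

The expectation value is the |χ|²-weighted average of z^2: ∫ z^2|χ|² dz.
Using the Gaussian integral ∫_{−∞}^{∞} e^(−αz²) dz = √(π/α), since the A² factors cancel between numerator and denominator, ⟨z²⟩ = 5·w^2/2.
With w = 1.302, ⟨z^2⟩ = 4.2380.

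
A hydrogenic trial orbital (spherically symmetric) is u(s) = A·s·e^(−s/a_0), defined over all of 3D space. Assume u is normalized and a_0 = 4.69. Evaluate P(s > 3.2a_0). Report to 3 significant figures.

With dV = 4πs²ds, the probability is ∫|u|² dV over s > 3.2a_0.
A² is fixed by ∫₀^∞ 4πs²|u|² ds = 1, i.e. A² = (3·π·a_0^5)^(−1).
In terms of t = s/a_0 (A², 4π and the length scale all cancel between numerator and denominator), P = [∫_{3.2}^{∞} t^4·e^(-2·t) dt] / [∫_{0}^{∞} t^4·e^(-2·t) dt].
An antiderivative of t^4·e^(-2·t) is -(t^4/2 + t^3 + 3·t^2/2 + 3·t/2 + 3/4)·e^(-2·t); evaluating from 3.2 to ∞ gives ≈ 0.17630, while the full integral is 3/4.
Taking the ratio yields P = 0.2351.

P ≈ 0.235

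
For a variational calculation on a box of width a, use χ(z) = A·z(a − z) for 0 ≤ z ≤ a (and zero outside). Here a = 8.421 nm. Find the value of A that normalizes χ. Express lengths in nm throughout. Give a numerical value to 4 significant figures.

A ≈ 0.02662 nm^(-5/2)

The normalization condition is ∫|χ|² dz = 1 from 0 to a.
Expanding the polynomial and integrating term by term, the integral (without the A² prefactor) comes out to a^5/30.
So A² = (a^5/30)^(−1).
Substituting a = 8.421 gives A² = 0.00070844, so A = 0.026617.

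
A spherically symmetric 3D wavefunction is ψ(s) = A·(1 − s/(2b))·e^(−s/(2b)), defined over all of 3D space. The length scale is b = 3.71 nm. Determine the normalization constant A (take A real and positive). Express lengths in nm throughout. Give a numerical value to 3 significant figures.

A ≈ 0.0279 nm^(-3/2)

We need A² ∫|f|² 4πs² ds = 1, taking the integral from 0 to ∞.
In 3D with spherical symmetry the volume element is 4πs² ds.
The integral (without the A² prefactor) comes out to 8·π·b^3.
Setting this equal to 1 gives A² = 1/(8·π·b^3).
Plugging in b = 3.71 yields A = 0.02791.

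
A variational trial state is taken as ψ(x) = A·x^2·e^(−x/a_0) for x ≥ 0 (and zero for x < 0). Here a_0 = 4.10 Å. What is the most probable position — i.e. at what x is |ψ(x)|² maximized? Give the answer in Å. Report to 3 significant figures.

Set d/dx [|ψ(x)|²] = 0 and solve for x > 0.
This gives x = 2·a_0.
With a_0 = 4.10, the most probable position is 8.200 Å.

x ≈ 8.20 Å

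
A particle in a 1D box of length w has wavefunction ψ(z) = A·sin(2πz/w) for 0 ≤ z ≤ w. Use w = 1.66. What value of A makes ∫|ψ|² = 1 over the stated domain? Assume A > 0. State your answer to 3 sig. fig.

Normalization requires ∫|ψ|² dz = 1, integrated from 0 to w.
∫|ψ|² dz = A²·(w/2).
Hence A² = 1/[w/2].
With w = 1.66: A² = 1.205 and A = 1.098.

A ≈ 1.10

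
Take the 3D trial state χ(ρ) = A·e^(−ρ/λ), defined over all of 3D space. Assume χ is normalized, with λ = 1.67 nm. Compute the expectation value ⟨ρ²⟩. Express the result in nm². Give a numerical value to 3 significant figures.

⟨ρ^2⟩ ≈ 8.37 nm^2

By definition ⟨ρ²⟩ = ∫ ρ^2 |χ(ρ)|² 4πρ² dρ.
With ∫₀^∞ ρ^4 e^(−αρ) dρ = 4!/α^5, the ratio of the moment integral to the normalization integral gives ⟨ρ²⟩ = 3·λ^2.
Putting λ = 1.67 gives 8.367.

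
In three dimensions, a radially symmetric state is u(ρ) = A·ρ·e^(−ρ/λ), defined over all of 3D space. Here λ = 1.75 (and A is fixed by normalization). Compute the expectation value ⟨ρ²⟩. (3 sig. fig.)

The expectation value is the |u|²-weighted average of ρ^2: ∫ ρ^2|u|² 4πρ² dρ.
With ∫₀^∞ ρ^6 e^(−αρ) dρ = 6!/α^7, evaluating both integrals, ⟨ρ²⟩ = 15·λ^2/2.
Putting λ = 1.75 gives 22.97.

⟨ρ^2⟩ ≈ 23.0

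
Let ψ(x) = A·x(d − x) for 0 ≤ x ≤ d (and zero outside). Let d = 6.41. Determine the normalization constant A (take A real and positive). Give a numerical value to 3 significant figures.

A ≈ 0.0527

Require ∫ |ψ|² dx = 1 over the whole domain.
Expanding the polynomial and integrating term by term, the integral (without the A² prefactor) comes out to d^5/30.
Hence A² = 1/[d^5/30].
With d = 6.41: A² = 0.002772 and A = 0.05265.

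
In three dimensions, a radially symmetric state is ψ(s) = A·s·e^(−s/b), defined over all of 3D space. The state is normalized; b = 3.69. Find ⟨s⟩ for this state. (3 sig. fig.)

⟨s⟩ ≈ 9.23

The expectation value is the |ψ|²-weighted average of s: ∫ s|ψ|² 4πs² ds.
The ratio of the moment integral to the normalization integral gives ⟨s⟩ = 5·b/2.
With b = 3.69, ⟨s⟩ = 9.225.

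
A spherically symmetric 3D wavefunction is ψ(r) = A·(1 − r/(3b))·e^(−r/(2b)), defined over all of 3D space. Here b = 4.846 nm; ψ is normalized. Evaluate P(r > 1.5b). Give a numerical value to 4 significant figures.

P ≈ 0.7461

P = ∫ |ψ|² 4πr² dr over r > 1.5b.
Normalization gives A² = 1/(8·π·b^3/3).
Let u = r/b; then A², 4π and the length scale all cancel, so P = ∫_{1.5}^{∞} u^2·(1 - u/3)^2·e^(-u) du ÷ ∫_{0}^{∞} u^2·(1 - u/3)^2·e^(-u) du.
With ∫ u^2·(1 - u/3)^2·e^(-u) du = (-u^4 + 2·u^3 - 3·u^2 - 6·u - 6)·e^(-u)/9 + C, the region integral is 107·e^(-3/2)/48 and the full one is 2/3.
This evaluates to P = 0.74609.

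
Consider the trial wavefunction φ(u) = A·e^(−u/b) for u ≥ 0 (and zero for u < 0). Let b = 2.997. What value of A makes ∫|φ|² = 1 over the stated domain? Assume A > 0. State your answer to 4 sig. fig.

Normalization requires ∫|φ|² du = 1, integrated from 0 to ∞.
The integral (without the A² prefactor) comes out to b/2.
So A² = (b/2)^(−1).
With b = 2.997: A² = 0.66733 and A = 0.81691.

A ≈ 0.8169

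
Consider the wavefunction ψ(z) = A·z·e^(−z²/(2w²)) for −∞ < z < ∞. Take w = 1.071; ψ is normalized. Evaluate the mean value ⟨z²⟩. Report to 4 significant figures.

The expectation value is the |ψ|²-weighted average of z^2: ∫ z^2|ψ|² dz.
The ratio of the moment integral to the normalization integral gives ⟨z²⟩ = 3·w^2/2.
With w = 1.071, ⟨z^2⟩ = 1.7206.

⟨z^2⟩ ≈ 1.721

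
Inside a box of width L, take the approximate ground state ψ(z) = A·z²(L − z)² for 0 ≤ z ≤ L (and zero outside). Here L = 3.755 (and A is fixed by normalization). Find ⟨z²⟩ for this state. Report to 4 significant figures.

⟨z^2⟩ ≈ 3.845

⟨z²⟩ = ∫ z^2 |ψ|² dz over the full domain.
The ratio of the moment integral to the normalization integral gives ⟨z²⟩ = 3·L^2/11.
Putting L = 3.755 gives 3.8455.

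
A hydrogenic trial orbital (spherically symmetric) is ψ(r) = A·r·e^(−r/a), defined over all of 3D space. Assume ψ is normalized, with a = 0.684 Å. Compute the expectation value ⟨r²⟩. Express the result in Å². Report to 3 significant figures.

By definition ⟨r²⟩ = ∫ r^2 |ψ(r)|² 4πr² dr.
Recall ∫₀^∞ r^m e^(−r/β) dr = m!·β^(m+1), evaluating both integrals, ⟨r²⟩ = 15·a^2/2.
Putting a = 0.684 gives 3.509.

⟨r^2⟩ ≈ 3.51 Å^2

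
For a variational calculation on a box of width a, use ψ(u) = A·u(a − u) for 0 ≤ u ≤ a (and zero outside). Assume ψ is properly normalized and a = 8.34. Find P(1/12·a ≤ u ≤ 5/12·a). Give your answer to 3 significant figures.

P ≈ 0.342

P = ∫_{1/12·a}^{5/12·a} |ψ(u)|² du.
The normalization integral ∫|ψ|²du over the whole domain equals a^5/30·A², and A² cancels in the ratio.
Substituting t = u/a, A² and the length scale cancel in the ratio: P = ∫_{1/12}^{5/12} t^2·(1 - t)^2 dt / ∫_{0}^{1} t^2·(1 - t)^2 dt.
With ∫ t^2·(1 - t)^2 dt = t^3·(6·t^2 - 15·t + 10)/30 + C, the region integral is ≈ 0.011384 and the full one is 1/30.
Evaluating gives P = 0.3415.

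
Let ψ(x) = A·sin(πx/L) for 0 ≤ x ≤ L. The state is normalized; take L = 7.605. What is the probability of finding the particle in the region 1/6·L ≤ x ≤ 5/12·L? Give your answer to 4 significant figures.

P ≈ 0.3083

P = ∫_{1/6·L}^{5/12·L} |ψ(x)|² dx.
With A² fixed by ∫|ψ|² = 1, i.e. A² = (L/2)^(−1), substitute and integrate.
In terms of u = x/L (A² and the length scale cancel between numerator and denominator), P = [∫_{1/6}^{5/12} sin(π·u)^2 du] / [∫_{0}^{1} sin(π·u)^2 du].
An antiderivative of sin(π·u)^2 is u/2 - sin(2·π·u)/(4·π); evaluating from 1/6 to 5/12 gives -1/(8·π) + √(3)/(8·π) + 1/8, while the full integral is 1/2.
Taking the ratio, P = (-1 + √(3) + π)/(4·π).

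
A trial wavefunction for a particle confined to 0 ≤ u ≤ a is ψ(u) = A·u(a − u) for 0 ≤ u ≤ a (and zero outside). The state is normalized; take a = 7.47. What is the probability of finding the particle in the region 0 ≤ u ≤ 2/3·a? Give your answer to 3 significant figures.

The probability is P = ∫ |ψ|² du over [0, 2/3·a].
The normalization integral ∫|ψ|²du over the whole domain equals a^5/30·A², and A² cancels in the ratio.
Let t = u/a; then A² and the length scale cancel, so P = ∫_{0}^{2/3} t^2·(1 - t)^2 dt ÷ ∫_{0}^{1} t^2·(1 - t)^2 dt.
With ∫ t^2·(1 - t)^2 dt = t^3·(6·t^2 - 15·t + 10)/30 + C, the region integral is 32/1215 and the full one is 1/30.
Taking the ratio, P = 64/81.

P ≈ 0.790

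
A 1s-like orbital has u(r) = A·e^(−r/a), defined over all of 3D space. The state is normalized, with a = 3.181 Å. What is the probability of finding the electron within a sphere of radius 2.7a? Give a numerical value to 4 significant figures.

P ≈ 0.9052

Integrate the radial probability density 4πr²|u|² over r ≤ 2.7a.
The full normalization integral is A²·[π·a^3] = 1, fixing A².
Substituting t = r/a, A², 4π and the length scale all cancel in the ratio: P = ∫_{0}^{2.7} t^2·e^(-2·t) dt / ∫_{0}^{∞} t^2·e^(-2·t) dt.
Using ∫ t^2·e^(-2·t) dt = -(2·t^2 + 2·t + 1)·e^(-2·t)/4, the numerator is 1/4 - 1049·e^(-27/5)/200 and the denominator is 1/4.
This evaluates to P = 0.90524.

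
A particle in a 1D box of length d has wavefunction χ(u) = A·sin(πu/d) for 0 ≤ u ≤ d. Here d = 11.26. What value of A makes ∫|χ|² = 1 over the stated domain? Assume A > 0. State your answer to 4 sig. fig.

Require ∫ |χ|² du = 1 over the whole domain.
Using sin²θ = (1 − cos 2θ)/2, ∫|χ|² du = A²·(d/2).
Setting this equal to 1 gives A² = 1/(d/2).
Substituting d = 11.26 gives A² = 0.17762, so A = 0.42145.

A ≈ 0.4214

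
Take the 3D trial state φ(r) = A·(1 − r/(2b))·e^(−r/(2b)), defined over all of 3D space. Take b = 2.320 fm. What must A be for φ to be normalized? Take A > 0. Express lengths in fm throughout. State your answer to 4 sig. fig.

A ≈ 0.05645 fm^(-3/2)

We need A² ∫|f|² 4πr² dr = 1, taking the integral from 0 to ∞.
(Spherical symmetry: dV = 4πr² dr.)
The integral (without the A² prefactor) comes out to 8·π·b^3.
Setting this equal to 1 gives A² = 1/(8·π·b^3).
With b = 2.320: A² = 0.0031864 and A = 0.056448.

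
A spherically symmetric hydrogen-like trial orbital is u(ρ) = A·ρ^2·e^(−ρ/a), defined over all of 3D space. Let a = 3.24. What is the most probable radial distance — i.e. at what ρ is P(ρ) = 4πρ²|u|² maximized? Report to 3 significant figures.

Set d/dρ [P(ρ) = 4πρ²|u|²] = 0 and solve for ρ > 0.
This gives ρ = 3·a.
With a = 3.24, the most probable radial distance is 9.720.

ρ ≈ 9.72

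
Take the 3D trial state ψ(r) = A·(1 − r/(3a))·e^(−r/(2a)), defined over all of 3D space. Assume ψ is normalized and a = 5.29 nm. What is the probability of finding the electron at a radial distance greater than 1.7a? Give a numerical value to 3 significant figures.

Integrate the radial probability density 4πr²|ψ|² over r > 1.7a.
A² is fixed by ∫₀^∞ 4πr²|ψ|² dr = 1, i.e. A² = (8·π·a^3/3)^(−1).
Substituting u = r/a, A², 4π and the length scale all cancel in the ratio: P = ∫_{1.7}^{∞} u^2·(1 - u/3)^2·e^(-u) du / ∫_{0}^{∞} u^2·(1 - u/3)^2·e^(-u) du.
Using ∫ u^2·(1 - u/3)^2·e^(-u) du = (-u^4 + 2·u^3 - 3·u^2 - 6·u - 6)·e^(-u)/9, the numerator is ≈ 0.47490 and the denominator is 2/3.
This evaluates to P = 0.7123.

P ≈ 0.712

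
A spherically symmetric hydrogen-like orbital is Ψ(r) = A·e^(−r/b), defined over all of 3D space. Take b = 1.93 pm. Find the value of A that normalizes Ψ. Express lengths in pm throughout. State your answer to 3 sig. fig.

We need A² ∫|f|² 4πr² dr = 1, taking the integral from 0 to ∞.
In 3D with spherical symmetry the volume element is 4πr² dr.
With ∫₀^∞ r^2 e^(−αr) dr = 2!/α^3, carrying out the integral gives A² · π·b^3.
So A² = (π·b^3)^(−1).
Plugging in b = 1.93 yields A = 0.2104.

A ≈ 0.210 pm^(-3/2)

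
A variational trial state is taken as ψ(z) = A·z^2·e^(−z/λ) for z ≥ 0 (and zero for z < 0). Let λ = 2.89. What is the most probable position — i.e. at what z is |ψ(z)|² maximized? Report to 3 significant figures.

z ≈ 5.78

The maximum of |ψ(z)|² occurs where its derivative vanishes.
This gives z = 2·λ.
With λ = 2.89, the most probable position is 5.780.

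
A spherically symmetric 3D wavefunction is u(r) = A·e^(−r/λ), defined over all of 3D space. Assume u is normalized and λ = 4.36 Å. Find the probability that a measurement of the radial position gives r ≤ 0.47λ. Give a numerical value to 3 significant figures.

P ≈ 0.0696

Integrate the radial probability density 4πr²|u|² over r ≤ 0.47λ.
The full normalization integral is A²·[π·λ^3] = 1, fixing A².
Substituting t = r/λ, A², 4π and the length scale all cancel in the ratio: P = ∫_{0}^{0.47} t^2·e^(-2·t) dt / ∫_{0}^{∞} t^2·e^(-2·t) dt.
An antiderivative of t^2·e^(-2·t) is -(2·t^2 + 2·t + 1)·e^(-2·t)/4; evaluating from 0 to 0.47 gives ≈ 0.017401, while the full integral is 1/4.
Taking the ratio yields P = 0.06960.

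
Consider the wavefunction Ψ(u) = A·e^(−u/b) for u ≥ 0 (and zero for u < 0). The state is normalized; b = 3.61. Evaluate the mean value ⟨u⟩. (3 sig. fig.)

The expectation value is the |Ψ|²-weighted average of u: ∫ u|Ψ|² du.
Evaluating both integrals, ⟨u⟩ = b/2.
Putting b = 3.61 gives 1.805.

⟨u⟩ ≈ 1.81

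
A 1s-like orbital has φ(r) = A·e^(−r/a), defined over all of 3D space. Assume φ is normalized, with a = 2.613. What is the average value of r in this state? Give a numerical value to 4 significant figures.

⟨r⟩ ≈ 3.920

The expectation value is the |φ|²-weighted average of r: ∫ r|φ|² 4πr² dr.
With ∫₀^∞ r^3 e^(−αr) dr = 3!/α^4, the ratio of the moment integral to the normalization integral gives ⟨r⟩ = 3·a/2.
Putting a = 2.613 gives 3.9195.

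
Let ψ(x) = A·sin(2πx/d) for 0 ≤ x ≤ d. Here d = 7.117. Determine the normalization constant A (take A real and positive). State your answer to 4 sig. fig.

A ≈ 0.5301

Normalization requires ∫|ψ|² dx = 1, integrated from 0 to d.
The integral (without the A² prefactor) comes out to d/2.
So A² = (d/2)^(−1).
Substituting d = 7.117 gives A² = 0.28102, so A = 0.53011.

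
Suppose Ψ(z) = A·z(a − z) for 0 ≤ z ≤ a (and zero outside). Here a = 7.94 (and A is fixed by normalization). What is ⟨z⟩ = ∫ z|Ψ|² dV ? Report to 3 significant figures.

⟨z⟩ = ∫ z |Ψ|² dz over the full domain.
The ratio of the moment integral to the normalization integral gives ⟨z⟩ = a/2.
Putting a = 7.94 gives 3.970.

⟨z⟩ ≈ 3.97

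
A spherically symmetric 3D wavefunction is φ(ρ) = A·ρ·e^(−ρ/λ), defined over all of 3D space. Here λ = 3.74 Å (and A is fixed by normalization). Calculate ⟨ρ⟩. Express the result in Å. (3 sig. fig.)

⟨ρ⟩ ≈ 9.35 Å

The expectation value is the |φ|²-weighted average of ρ: ∫ ρ|φ|² 4πρ² dρ.
With ∫₀^∞ ρ^5 e^(−αρ) dρ = 5!/α^6, since the A² factors cancel between numerator and denominator, ⟨ρ⟩ = 5·λ/2.
Putting λ = 3.74 gives 9.350.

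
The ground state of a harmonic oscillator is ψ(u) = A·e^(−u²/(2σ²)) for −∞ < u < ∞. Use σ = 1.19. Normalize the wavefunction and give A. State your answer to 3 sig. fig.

A ≈ 0.689

Require ∫ |ψ|² du = 1 over the whole domain.
Using the Gaussian integral ∫_{−∞}^{∞} e^(−αu²) du = √(π/α), carrying out the integral gives A² · √(π)·σ.
So A² = (√(π)·σ)^(−1).
With σ = 1.19: A² = 0.4741 and A = 0.6886.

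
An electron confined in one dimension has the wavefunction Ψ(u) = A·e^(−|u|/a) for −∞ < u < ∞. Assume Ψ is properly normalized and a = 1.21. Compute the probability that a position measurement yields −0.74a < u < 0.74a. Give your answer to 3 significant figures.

P ≈ 0.772

The probability is P = ∫ |Ψ|² du over [−0.74a, 0.74a].
Since A² = 1/(a), this is the region integral divided by the full normalization integral.
Both integrals are even about u = 0, so only the u ≥ 0 halves are needed (the factors of 2 cancel). Substituting t = u/a, A² and the length scale cancel in the ratio: P = ∫_{0}^{0.74} e^(-2·t) dt / ∫_{0}^{∞} e^(-2·t) dt.
With ∫ e^(-2·t) dt = -e^(-2·t)/2 + C, the region integral is 1/2 - e^(-37/25)/2 and the full one is 1/2.
This works out to P = 0.7724.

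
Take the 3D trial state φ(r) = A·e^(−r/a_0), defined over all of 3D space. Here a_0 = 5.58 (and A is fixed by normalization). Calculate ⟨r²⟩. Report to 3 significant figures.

⟨r^2⟩ ≈ 93.4

By definition ⟨r²⟩ = ∫ r^2 |φ(r)|² 4πr² dr.
With ∫₀^∞ r^4 e^(−αr) dr = 4!/α^5, evaluating both integrals, ⟨r²⟩ = 3·a_0^2.
With a_0 = 5.58, ⟨r^2⟩ = 93.41.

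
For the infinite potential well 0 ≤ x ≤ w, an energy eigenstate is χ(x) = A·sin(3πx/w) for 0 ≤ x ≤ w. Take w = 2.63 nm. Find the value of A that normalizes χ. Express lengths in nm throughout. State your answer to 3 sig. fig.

A ≈ 0.872 nm^(-1/2)

Require ∫ |χ|² dx = 1 over the whole domain.
With ∫₀^w sin²(nπx/w) dx = w/2, the integral (without the A² prefactor) comes out to w/2.
So A² = (w/2)^(−1).
Plugging in w = 2.63 yields A = 0.8720.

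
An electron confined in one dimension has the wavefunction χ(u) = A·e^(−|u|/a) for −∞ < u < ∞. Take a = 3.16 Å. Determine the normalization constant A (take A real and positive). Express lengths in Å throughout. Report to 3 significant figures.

We need A² ∫|f|² du = 1, taking the integral from −∞ to ∞.
∫|χ|² du = A²·(a).
With a = 3.16: A² = 0.3165 and A = 0.5625.

A ≈ 0.563 Å^(-1/2)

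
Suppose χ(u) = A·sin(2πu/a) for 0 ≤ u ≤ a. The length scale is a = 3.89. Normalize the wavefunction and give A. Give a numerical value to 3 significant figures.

The normalization condition is ∫|χ|² du = 1 from 0 to a.
The integral (without the A² prefactor) comes out to a/2.
So A² = (a/2)^(−1).
With a = 3.89: A² = 0.5141 and A = 0.7170.

A ≈ 0.717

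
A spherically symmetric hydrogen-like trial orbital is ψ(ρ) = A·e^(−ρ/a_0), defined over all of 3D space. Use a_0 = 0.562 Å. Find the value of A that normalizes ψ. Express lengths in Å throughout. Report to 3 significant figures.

Require ∫ |ψ|² 4πρ² dρ = 1 over the whole domain.
The angular integral contributes 4π, leaving ∫₀^∞ ρ²|ψ|² dρ.
With ∫₀^∞ ρ^2 e^(−αρ) dρ = 2!/α^3, with ψ = A·e^(−ρ/a_0), the integral evaluates to A²·[π·a_0^3].
Hence A² = 1/[π·a_0^3].
Substituting a_0 = 0.562 gives A² = 1.793, so A = 1.339.

A ≈ 1.34 Å^(-3/2)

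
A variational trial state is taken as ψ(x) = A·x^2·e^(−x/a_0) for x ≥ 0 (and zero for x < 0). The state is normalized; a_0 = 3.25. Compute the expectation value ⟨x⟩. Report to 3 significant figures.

⟨x⟩ ≈ 8.13

The expectation value is the |ψ|²-weighted average of x: ∫ x|ψ|² dx.
Evaluating both integrals, ⟨x⟩ = 5·a_0/2.
Putting a_0 = 3.25 gives 8.125.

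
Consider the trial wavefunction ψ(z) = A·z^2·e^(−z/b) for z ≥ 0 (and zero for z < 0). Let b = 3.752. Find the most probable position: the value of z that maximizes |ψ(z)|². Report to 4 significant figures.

z ≈ 7.504

Differentiate |ψ(z)|² with respect to z and set to zero.
This gives z = 2·b.
With b = 3.752, the most probable position is 7.5040.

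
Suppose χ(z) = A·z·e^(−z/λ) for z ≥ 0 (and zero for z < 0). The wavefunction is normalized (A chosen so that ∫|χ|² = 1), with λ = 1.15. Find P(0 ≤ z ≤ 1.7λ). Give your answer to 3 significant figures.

P ≈ 0.660

The probability is P = ∫ |χ|² dz over [0, 1.7λ].
With A² fixed by ∫|χ|² = 1, i.e. A² = (λ^3/4)^(−1), substitute and integrate.
In terms of u = z/λ (A² and the length scale cancel between numerator and denominator), P = [∫_{0}^{1.7} u^2·e^(-2·u) du] / [∫_{0}^{∞} u^2·e^(-2·u) du].
Using ∫ u^2·e^(-2·u) du = -(2·u^2 + 2·u + 1)·e^(-2·u)/4, the numerator is 1/4 - 509·e^(-17/5)/200 and the denominator is 1/4.
Evaluating gives P = 0.6603.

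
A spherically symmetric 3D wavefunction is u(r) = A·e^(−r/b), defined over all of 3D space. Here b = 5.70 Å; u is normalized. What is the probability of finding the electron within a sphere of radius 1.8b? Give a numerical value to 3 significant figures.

P ≈ 0.697

P = ∫ |u|² 4πr² dr over r ≤ 1.8b.
The full normalization integral is A²·[π·b^3] = 1, fixing A².
Substituting t = r/b, A², 4π and the length scale all cancel in the ratio: P = ∫_{0}^{1.8} t^2·e^(-2·t) dt / ∫_{0}^{∞} t^2·e^(-2·t) dt.
With ∫ t^2·e^(-2·t) dt = -(2·t^2 + 2·t + 1)·e^(-2·t)/4 + C, the region integral is 1/4 - 277·e^(-18/5)/100 and the full one is 1/4.
Taking the ratio yields P = 0.6973.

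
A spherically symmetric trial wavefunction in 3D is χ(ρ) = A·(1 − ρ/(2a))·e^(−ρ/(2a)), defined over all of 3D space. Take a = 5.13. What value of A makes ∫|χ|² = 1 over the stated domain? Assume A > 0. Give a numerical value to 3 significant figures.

A ≈ 0.0172

We need A² ∫|f|² 4πρ² dρ = 1, taking the integral from 0 to ∞.
(Spherical symmetry: dV = 4πρ² dρ.)
The integral (without the A² prefactor) comes out to 8·π·a^3.
Hence A² = 1/[8·π·a^3].
With a = 5.13: A² = 0.0002947 and A = 0.01717.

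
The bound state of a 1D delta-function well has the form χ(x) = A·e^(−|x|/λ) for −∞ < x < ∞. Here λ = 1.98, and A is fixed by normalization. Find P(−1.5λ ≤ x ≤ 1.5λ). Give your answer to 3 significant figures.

|χ|² is the probability density, so P = ∫_{−1.5λ}^{1.5λ} |χ|² dx.
The normalization integral ∫|χ|²dx over the whole domain equals λ·A², and A² cancels in the ratio.
By symmetry take twice the x ≥ 0 contribution in numerator and denominator; the 2's cancel. In terms of u = x/λ (A² and the length scale cancel between numerator and denominator), P = [∫_{0}^{1.5} e^(-2·u) du] / [∫_{0}^{∞} e^(-2·u) du].
With ∫ e^(-2·u) du = -e^(-2·u)/2 + C, the region integral is 1/2 - e^(-3)/2 and the full one is 1/2.
The result is P = 0.9502.

P ≈ 0.950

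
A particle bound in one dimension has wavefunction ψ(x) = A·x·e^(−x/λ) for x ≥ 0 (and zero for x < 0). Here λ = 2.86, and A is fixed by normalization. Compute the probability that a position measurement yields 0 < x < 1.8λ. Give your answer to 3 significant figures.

P ≈ 0.697

The probability is P = ∫ |ψ|² dx over [0, 1.8λ].
The normalization integral ∫|ψ|²dx over the whole domain equals λ^3/4·A², and A² cancels in the ratio.
Let u = x/λ; then A² and the length scale cancel, so P = ∫_{0}^{1.8} u^2·e^(-2·u) du ÷ ∫_{0}^{∞} u^2·e^(-2·u) du.
Using ∫ u^2·e^(-2·u) du = -(2·u^2 + 2·u + 1)·e^(-2·u)/4, the numerator is 1/4 - 277·e^(-18/5)/100 and the denominator is 1/4.
This works out to P = 0.6973.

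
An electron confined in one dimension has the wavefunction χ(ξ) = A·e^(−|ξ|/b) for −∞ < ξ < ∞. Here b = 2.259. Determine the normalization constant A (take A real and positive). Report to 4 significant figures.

Normalization requires ∫|χ|² dξ = 1, integrated from −∞ to ∞.
With χ = A·e^(−|ξ|/b), the integral evaluates to A²·[b].
Setting this equal to 1 gives A² = 1/(b).
Substituting b = 2.259 gives A² = 0.44267, so A = 0.66534.

A ≈ 0.6653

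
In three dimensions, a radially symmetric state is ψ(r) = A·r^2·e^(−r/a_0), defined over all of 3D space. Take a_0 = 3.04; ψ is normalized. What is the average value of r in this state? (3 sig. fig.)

The expectation value is the |ψ|²-weighted average of r: ∫ r|ψ|² 4πr² dr.
The ratio of the moment integral to the normalization integral gives ⟨r⟩ = 7·a_0/2.
With a_0 = 3.04, ⟨r⟩ = 10.64.

⟨r⟩ ≈ 10.6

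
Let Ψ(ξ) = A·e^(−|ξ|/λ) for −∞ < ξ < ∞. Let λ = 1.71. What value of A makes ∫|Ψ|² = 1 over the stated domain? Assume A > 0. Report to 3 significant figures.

A ≈ 0.765

We need A² ∫|f|² dξ = 1, taking the integral from −∞ to ∞.
With ∫₀^∞ ξ^0 e^(−αξ) dξ = 0!/α^1, ∫|Ψ|² dξ = A²·(λ).
Plugging in λ = 1.71 yields A = 0.7647.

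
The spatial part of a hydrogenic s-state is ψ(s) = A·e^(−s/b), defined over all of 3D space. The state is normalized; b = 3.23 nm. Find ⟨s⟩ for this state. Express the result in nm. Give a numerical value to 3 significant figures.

⟨s⟩ ≈ 4.85 nm

By definition ⟨s⟩ = ∫ s |ψ(s)|² 4πs² ds.
The ratio of the moment integral to the normalization integral gives ⟨s⟩ = 3·b/2.
With b = 3.23, ⟨s⟩ = 4.845.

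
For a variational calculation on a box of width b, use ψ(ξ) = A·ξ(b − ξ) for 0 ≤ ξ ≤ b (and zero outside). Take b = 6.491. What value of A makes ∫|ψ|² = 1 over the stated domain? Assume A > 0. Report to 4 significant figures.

The normalization condition is ∫|ψ|² dξ = 1 from 0 to b.
Expanding the polynomial and integrating term by term, carrying out the integral gives A² · b^5/30.
So A² = (b^5/30)^(−1).
Plugging in b = 6.491 yields A = 0.051025.

A ≈ 0.05102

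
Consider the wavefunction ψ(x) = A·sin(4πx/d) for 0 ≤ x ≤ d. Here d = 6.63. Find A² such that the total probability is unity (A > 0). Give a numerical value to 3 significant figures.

A^2 ≈ 0.302

Require ∫ |ψ|² dx = 1 over the whole domain.
Using sin²θ = (1 − cos 2θ)/2, ∫|ψ|² dx = A²·(d/2).
With d = 6.63: A² = 0.3017 and A = 0.5492.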